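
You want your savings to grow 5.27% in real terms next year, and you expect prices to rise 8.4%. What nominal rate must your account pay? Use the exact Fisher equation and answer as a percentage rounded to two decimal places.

14.11%

(1 + i) = (1 + r)(1 + π) = 1.05270 × 1.08400 = 1.1411268
i = 1.1411268 − 1, so the required nominal rate is 14.11%.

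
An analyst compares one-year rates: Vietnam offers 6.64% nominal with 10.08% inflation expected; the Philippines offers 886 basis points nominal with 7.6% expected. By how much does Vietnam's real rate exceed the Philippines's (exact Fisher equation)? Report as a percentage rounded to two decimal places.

Vietnam: (1 + 0.0664)/(1 + 0.1008) − 1 = -3.1250%
The Philippines: (1 + 0.0886)/(1 + 0.0760) − 1 = 1.1710%
Differential = -3.1250% − 1.1710% = -4.2960% → -4.30%.

-4.30%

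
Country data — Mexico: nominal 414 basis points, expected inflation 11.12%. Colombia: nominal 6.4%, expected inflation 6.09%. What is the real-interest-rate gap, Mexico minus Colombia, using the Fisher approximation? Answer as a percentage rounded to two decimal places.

Mexico: 4.14% − 11.12% = -6.980%
Colombia: 6.4% − 6.09% = 0.310%
Differential = -7.290% → -7.29%.

-7.29%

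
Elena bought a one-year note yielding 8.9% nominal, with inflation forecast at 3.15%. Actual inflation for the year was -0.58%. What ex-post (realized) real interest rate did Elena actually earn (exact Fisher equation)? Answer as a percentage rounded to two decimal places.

9.54%

Ex-post: (1 + 0.0890)/(1 − 0.0058) − 1 = 9.5353%
So the realized real rate is 9.54%.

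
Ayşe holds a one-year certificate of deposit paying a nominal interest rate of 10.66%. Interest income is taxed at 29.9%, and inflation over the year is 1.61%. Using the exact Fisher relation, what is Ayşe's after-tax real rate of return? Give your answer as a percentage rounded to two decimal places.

5.77%

After-tax nominal return = 10.66% × (1 − 0.299) = 7.47266%.
1 + r = 1.0747266 / 1.01610 = 1.057698
After-tax real rate = 1.057698 − 1 → 5.77%.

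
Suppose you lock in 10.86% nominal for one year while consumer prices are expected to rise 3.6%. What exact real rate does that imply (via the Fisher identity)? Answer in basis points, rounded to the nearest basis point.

By the Fisher identity, 1 + r = (1 + i)/(1 + π).
1 + r = 1.10860 / 1.03600 = 1.070077
r = 1.070077 − 1 = 7.0077%, i.e. 701 basis points.

701 basis points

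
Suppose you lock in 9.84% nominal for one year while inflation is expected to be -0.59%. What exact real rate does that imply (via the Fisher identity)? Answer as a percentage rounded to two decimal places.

1 + r = 1.09840 / 0.99410 = 1.104919
r = 1.104919 − 1 = 10.4919%, i.e. 10.49%.

10.49%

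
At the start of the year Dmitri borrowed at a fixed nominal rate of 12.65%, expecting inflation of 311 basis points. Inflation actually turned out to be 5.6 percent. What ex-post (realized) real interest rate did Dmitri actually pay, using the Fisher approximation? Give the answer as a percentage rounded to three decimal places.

Ex-post: 12.65% − 5.6% = 7.050%
So the realized real rate is 7.050%.

7.050%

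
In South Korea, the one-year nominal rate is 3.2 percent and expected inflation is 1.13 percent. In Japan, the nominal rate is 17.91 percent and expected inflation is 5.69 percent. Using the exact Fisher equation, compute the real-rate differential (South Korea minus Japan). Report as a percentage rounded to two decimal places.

-9.52%

South Korea: (1 + 0.0320)/(1 + 0.0113) − 1 = 2.0469%
Japan: (1 + 0.1791)/(1 + 0.0569) − 1 = 11.5621%
Differential = 2.0469% − 11.5621% = -9.5152% → -9.52%.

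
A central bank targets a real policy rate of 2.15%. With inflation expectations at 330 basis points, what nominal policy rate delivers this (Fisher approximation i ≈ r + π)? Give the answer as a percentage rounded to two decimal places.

i ≈ r + π = 2.15% + 3.3% = 5.45%.

5.45%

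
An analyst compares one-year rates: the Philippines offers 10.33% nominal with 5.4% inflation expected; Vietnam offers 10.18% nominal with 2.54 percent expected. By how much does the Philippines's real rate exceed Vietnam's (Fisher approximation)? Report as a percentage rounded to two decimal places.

-2.71%

The Philippines: 10.33% − 5.4% = 4.930%
Vietnam: 10.18% − 2.54% = 7.640%
Differential = -2.710% → -2.71%.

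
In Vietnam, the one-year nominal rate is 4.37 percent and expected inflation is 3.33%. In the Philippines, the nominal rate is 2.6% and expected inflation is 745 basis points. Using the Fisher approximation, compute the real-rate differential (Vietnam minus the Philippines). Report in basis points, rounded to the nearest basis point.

589 basis points

Vietnam: 4.37% − 3.33% = 1.040%
The Philippines: 2.6% − 7.45% = -4.850%
Differential = 5.890% → 589 basis points.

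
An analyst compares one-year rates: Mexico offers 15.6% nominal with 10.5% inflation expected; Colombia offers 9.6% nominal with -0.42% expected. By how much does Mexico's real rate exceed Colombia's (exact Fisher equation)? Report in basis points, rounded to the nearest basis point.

-545 basis points

Mexico: (1 + 0.1560)/(1 + 0.1050) − 1 = 4.6154%
Colombia: (1 + 0.0960)/(1 − 0.0042) − 1 = 10.0623%
Differential = 4.6154% − 10.0623% = -5.4469% → -545 basis points.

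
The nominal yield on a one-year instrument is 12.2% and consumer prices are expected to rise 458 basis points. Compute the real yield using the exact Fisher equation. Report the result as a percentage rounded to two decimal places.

By the Fisher equation, 1 + r = (1 + i)/(1 + π).
1 + r = 1.12200 / 1.04580 = 1.072863
r = 1.072863 − 1 = 7.2863%, i.e. 7.29%.

7.29%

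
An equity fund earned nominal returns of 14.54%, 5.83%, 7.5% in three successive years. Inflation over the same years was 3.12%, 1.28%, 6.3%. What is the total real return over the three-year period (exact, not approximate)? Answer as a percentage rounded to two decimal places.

17.37%

Nominal growth factor = 1.1454 × 1.0583 × 1.0750 = 1.303090
Price-level growth factor = 1.0312 × 1.0128 × 1.0630 = 1.110197
Real growth factor = 1.303090 / 1.110197 = 1.173747
Total real return = 1.173747 − 1 → 17.37%.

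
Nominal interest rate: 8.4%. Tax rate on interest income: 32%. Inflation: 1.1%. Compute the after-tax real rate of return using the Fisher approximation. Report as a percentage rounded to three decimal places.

After-tax nominal return = 8.4% × (1 − 0.32) = 5.7120%.
r ≈ 5.7120% − 1.1% → 4.612%.

4.612%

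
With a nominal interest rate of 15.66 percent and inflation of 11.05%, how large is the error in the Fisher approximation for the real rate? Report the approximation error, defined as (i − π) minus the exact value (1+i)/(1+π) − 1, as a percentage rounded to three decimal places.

Approximate: r ≈ 15.660% − 11.050% = 4.6100%
Exact: (1 + 0.1566)/(1 + 0.1105) − 1 = 4.1513%
Error = 4.6100% − 4.1513% = 0.4587% → 0.459%.

0.459%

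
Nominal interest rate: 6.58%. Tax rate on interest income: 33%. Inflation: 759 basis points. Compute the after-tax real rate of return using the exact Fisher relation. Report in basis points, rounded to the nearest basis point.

After-tax nominal return = 6.58% × (1 − 0.33) = 4.4086%.
1 + r = 1.044086 / 1.07590 = 0.970430
After-tax real rate = 0.970430 − 1 → -296 basis points.

-296 basis points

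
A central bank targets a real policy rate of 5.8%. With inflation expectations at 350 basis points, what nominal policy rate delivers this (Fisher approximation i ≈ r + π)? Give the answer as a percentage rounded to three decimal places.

i ≈ r + π = 5.8% + 3.5% = 9.300%.

9.300%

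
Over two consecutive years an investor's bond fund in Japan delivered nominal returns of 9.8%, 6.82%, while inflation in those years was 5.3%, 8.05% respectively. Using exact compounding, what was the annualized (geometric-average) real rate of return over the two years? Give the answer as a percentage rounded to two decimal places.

1.53%

Compound the nominal returns: 1.0980 × 1.0682 = 1.17288360.
Compound inflation: 1.0530 × 1.0805 = 1.13776650.
Deflate: 1.17288360 / 1.13776650 = 1.03086494.
Annualized real rate = 1.03086494^(1/2) − 1 = 1.5315% → 1.53%.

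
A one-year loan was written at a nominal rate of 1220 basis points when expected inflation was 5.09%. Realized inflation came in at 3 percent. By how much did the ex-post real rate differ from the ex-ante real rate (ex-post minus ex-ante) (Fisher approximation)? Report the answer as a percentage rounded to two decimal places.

Ex-ante: 12.2% − 5.09% = 7.110%
Ex-post: 12.2% − 3% = 9.200%
Difference (ex-post − ex-ante) = 2.0900% → 2.09%.

2.09%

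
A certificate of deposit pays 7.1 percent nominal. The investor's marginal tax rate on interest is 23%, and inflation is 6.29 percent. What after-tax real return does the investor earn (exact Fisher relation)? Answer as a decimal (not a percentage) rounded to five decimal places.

-0.00774

After-tax nominal return = 7.1% × (1 − 0.23) = 5.4670%.
1 + r = 1.05467 / 1.06290 = 0.992257
After-tax real rate = 0.992257 − 1 → -0.00774.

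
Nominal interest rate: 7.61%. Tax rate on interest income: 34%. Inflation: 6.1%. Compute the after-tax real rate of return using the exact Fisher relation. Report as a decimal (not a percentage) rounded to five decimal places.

-0.01015

After-tax nominal return = 7.61% × (1 − 0.34) = 5.0226%.
1 + r = 1.050226 / 1.06100 = 0.9898454
After-tax real rate = 0.9898454 − 1 → -0.01015.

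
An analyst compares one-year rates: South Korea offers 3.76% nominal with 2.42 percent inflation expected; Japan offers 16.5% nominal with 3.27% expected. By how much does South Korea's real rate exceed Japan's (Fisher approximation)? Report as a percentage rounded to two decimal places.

-11.89%

South Korea: 3.76% − 2.42% = 1.340%
Japan: 16.5% − 3.27% = 13.230%
Differential = -11.890% → -11.89%.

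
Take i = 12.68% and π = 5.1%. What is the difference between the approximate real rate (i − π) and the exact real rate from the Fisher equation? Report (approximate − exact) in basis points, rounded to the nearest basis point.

37 basis points

Approximate: r ≈ 12.680% − 5.100% = 7.5800%
Exact: (1 + 0.1268)/(1 + 0.0510) − 1 = 7.2122%
Error = 7.5800% − 7.2122% = 0.3678% → 37 basis points.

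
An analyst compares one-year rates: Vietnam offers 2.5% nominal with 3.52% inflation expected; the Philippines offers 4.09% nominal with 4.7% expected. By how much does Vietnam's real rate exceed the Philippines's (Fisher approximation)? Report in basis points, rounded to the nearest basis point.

-41 basis points

Vietnam: 2.5% − 3.52% = -1.020%
The Philippines: 4.09% − 4.7% = -0.610%
Differential = -0.410% → -41 basis points.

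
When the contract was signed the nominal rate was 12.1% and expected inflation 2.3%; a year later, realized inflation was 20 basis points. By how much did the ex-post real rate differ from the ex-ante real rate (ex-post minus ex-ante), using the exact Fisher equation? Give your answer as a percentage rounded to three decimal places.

Ex-ante: (1 + 0.1210)/(1 + 0.0230) − 1 = 9.5797%
Ex-post: (1 + 0.1210)/(1 + 0.0020) − 1 = 11.8762%
Difference (ex-post − ex-ante) = 2.2966% → 2.297%.

2.297%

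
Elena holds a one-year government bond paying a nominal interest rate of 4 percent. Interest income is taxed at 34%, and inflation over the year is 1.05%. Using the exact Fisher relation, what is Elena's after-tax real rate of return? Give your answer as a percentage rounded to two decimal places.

1.57%

After-tax nominal return = 4% × (1 − 0.34) = 2.6400%.
1 + r = 1.02640 / 1.01050 = 1.015735
After-tax real rate = 1.015735 − 1 → 1.57%.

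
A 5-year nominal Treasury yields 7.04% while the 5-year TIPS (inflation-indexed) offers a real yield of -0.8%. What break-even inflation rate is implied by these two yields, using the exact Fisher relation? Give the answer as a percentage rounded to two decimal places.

7.90%

(1 + π) = (1 + i)/(1 + r) = 1.07040 / 0.99200 = 1.079032
Break-even inflation = 1.079032 − 1 → 7.90%.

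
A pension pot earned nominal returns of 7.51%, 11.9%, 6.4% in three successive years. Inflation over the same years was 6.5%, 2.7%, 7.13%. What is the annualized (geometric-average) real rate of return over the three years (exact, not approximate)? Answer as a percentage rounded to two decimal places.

Compound the nominal returns: 1.0751 × 1.1190 × 1.0640 = 1.28003126.
Compound inflation: 1.0650 × 1.0270 × 1.0713 = 1.17173973.
Deflate: 1.28003126 / 1.17173973 = 1.09241944.
Annualized real rate = 1.09241944^(1/3) − 1 = 2.9903% → 2.99%.

2.99%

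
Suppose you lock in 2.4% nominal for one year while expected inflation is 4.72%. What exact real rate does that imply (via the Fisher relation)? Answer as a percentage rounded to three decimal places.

-2.215%

By the Fisher relation, 1 + r = (1 + i)/(1 + π).
1 + r = 1.02400 / 1.04720 = 0.977846
r = 0.977846 − 1 = -2.2154%, i.e. -2.215%.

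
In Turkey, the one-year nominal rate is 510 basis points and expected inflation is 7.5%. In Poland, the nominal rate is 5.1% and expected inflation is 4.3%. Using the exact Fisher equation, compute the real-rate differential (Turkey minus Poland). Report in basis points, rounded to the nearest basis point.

Turkey: (1 + 0.0510)/(1 + 0.0750) − 1 = -2.2326%
Poland: (1 + 0.0510)/(1 + 0.0430) − 1 = 0.7670%
Differential = -2.2326% − 0.7670% = -2.9996% → -300 basis points.

-300 basis points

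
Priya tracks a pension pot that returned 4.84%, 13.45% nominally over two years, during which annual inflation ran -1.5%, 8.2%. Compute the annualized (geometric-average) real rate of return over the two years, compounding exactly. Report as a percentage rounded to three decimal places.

Compound the nominal returns: 1.0484 × 1.1345 = 1.18940980.
Compound inflation: 0.9850 × 1.0820 = 1.06577000.
Deflate: 1.18940980 / 1.06577000 = 1.11600983.
Annualized real rate = 1.11600983^(1/2) − 1 = 5.6414% → 5.641%.

5.641%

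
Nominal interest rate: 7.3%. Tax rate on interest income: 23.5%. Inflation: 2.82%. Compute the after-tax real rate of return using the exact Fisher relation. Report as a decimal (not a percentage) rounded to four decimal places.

After-tax nominal return = 7.3% × (1 − 0.235) = 5.5845%.
1 + r = 1.055845 / 1.02820 = 1.026887
After-tax real rate = 1.026887 − 1 → 0.0269.

0.0269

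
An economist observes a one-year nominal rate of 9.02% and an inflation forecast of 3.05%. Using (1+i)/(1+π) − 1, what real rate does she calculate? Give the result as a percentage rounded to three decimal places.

1 + r = 1.09020 / 1.03050 = 1.057933
r = 1.057933 − 1 = 5.7933%, i.e. 5.793%.

5.793%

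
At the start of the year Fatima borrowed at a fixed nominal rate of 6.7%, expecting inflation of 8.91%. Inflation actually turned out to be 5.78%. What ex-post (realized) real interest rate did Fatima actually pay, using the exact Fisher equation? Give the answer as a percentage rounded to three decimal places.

Ex-post: (1 + 0.0670)/(1 + 0.0578) − 1 = 0.8697%
So the realized real rate is 0.870%.

0.870%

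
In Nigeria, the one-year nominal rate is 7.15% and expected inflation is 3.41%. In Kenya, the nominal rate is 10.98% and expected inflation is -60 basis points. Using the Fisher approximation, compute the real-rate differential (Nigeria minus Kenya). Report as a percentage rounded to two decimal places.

-7.84%

Nigeria: 7.15% − 3.41% = 3.740%
Kenya: 10.98% − (-0.6%) = 11.580%
Differential = -7.840% → -7.84%.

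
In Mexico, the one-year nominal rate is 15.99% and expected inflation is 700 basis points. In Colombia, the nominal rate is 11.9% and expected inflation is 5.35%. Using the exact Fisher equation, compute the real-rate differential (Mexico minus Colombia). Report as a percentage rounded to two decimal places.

2.18%

Mexico: (1 + 0.1599)/(1 + 0.0700) − 1 = 8.4019%
Colombia: (1 + 0.1190)/(1 + 0.0535) − 1 = 6.2174%
Differential = 8.4019% − 6.2174% = 2.1845% → 2.18%.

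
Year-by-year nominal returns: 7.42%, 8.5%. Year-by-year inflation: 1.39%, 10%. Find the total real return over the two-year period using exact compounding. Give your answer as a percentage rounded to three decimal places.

4.503%

Compound the nominal returns: 1.0742 × 1.0850 = 1.165507.
Compound inflation: 1.0139 × 1.1000 = 1.115290.
Deflate: 1.165507 / 1.115290 = 1.045026.
Total real return = 1.045026 − 1 → 4.503%.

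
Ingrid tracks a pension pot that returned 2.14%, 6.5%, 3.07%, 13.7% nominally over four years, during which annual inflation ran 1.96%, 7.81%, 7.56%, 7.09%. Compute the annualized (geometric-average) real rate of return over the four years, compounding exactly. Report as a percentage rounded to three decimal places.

0.170%

Nominal growth factor = 1.0214 × 1.0650 × 1.0307 × 1.1370 = 1.27478869
Price-level growth factor = 1.0196 × 1.0781 × 1.0756 × 1.0709 = 1.26615999
Real growth factor = 1.27478869 / 1.26615999 = 1.00681486
Annualized real rate = 1.00681486^(1/4) − 1 = 0.1699% → 0.170%.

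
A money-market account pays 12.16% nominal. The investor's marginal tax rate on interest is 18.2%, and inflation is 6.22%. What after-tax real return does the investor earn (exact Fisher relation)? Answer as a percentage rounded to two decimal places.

After-tax nominal return = 12.16% × (1 − 0.182) = 9.94688%.
1 + r = 1.0994688 / 1.06220 = 1.035086
After-tax real rate = 1.035086 − 1 → 3.51%.

3.51%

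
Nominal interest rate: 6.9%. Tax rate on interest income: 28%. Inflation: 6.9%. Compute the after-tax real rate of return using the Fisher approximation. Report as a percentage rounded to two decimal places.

-1.93%

After-tax nominal return = 6.9% × (1 − 0.28) = 4.9680%.
r ≈ 4.9680% − 6.9% → -1.93%.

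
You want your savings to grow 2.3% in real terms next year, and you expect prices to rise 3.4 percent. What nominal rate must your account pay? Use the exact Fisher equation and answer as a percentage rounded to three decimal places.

5.778%

(1 + i) = (1 + r)(1 + π) = 1.02300 × 1.03400 = 1.057782
i = 1.057782 − 1, so the required nominal rate is 5.778%.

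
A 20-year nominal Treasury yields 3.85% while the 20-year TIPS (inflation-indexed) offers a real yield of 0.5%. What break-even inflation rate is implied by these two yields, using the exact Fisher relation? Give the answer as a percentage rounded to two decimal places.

(1 + π) = (1 + i)/(1 + r) = 1.03850 / 1.00500 = 1.033333
Break-even inflation = 1.033333 − 1 → 3.33%.

3.33%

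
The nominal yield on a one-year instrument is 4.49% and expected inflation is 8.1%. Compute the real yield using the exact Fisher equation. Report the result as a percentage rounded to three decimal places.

By the Fisher relation, 1 + r = (1 + i)/(1 + π).
1 + r = 1.04490 / 1.08100 = 0.966604995
r = 0.966604995 − 1 = -3.3395005%, i.e. -3.340%.

-3.340%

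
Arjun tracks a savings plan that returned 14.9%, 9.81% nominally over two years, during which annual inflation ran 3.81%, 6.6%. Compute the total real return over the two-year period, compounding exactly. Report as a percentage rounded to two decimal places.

Compound the nominal returns: 1.1490 × 1.0981 = 1.261717.
Compound inflation: 1.0381 × 1.0660 = 1.106615.
Deflate: 1.261717 / 1.106615 = 1.140159.
Total real return = 1.140159 − 1 → 14.02%.

14.02%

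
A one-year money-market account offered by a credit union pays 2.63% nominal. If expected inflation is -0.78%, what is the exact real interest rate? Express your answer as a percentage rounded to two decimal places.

By the Fisher identity, 1 + r = (1 + i)/(1 + π).
1 + r = 1.02630 / 0.99220 = 1.034368
r = 1.034368 − 1 = 3.4368%, i.e. 3.44%.

3.44%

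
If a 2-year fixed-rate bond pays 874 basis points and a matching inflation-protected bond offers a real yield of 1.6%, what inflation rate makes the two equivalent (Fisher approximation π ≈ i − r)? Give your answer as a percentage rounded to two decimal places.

π ≈ i − r = 8.74% − 1.6% → 7.14%.

7.14%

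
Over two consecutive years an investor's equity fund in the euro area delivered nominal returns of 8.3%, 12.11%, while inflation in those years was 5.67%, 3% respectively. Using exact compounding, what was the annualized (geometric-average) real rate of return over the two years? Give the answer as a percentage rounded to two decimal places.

Nominal growth factor = 1.0830 × 1.1211 = 1.21415130
Price-level growth factor = 1.0567 × 1.0300 = 1.08840100
Real growth factor = 1.21415130 / 1.08840100 = 1.11553674
Annualized real rate = 1.11553674^(1/2) − 1 = 5.6190% → 5.62%.

5.62%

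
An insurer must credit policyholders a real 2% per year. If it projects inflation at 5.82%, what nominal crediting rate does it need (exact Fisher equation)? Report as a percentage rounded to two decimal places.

7.94%

(1 + i) = (1 + r)(1 + π) = 1.02000 × 1.05820 = 1.079364
i = 1.079364 − 1, so the required nominal rate is 7.94%.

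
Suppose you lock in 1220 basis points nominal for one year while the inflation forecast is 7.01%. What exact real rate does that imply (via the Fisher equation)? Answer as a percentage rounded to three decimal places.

By the Fisher equation, 1 + r = (1 + i)/(1 + π).
1 + r = 1.12200 / 1.07010 = 1.048500
r = 1.048500 − 1 = 4.8500%, i.e. 4.850%.

4.850%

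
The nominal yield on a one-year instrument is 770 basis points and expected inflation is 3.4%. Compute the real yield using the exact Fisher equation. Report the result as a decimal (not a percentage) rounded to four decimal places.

By the Fisher equation, 1 + r = (1 + i)/(1 + π).
1 + r = 1.07700 / 1.03400 = 1.041586
r = 1.041586 − 1 = 4.1586%, i.e. 0.0416.

0.0416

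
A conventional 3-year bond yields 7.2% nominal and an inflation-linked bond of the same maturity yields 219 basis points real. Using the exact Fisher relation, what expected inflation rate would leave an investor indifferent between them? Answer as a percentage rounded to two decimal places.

(1 + π) = (1 + i)/(1 + r) = 1.07200 / 1.02190 = 1.049026
Break-even inflation = 1.049026 − 1 → 4.90%.

4.90%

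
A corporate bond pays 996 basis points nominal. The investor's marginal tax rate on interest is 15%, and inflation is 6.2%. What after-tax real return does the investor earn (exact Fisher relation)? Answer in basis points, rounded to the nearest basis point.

After-tax nominal return = 9.96% × (1 − 0.15) = 8.4660%.
1 + r = 1.08466 / 1.06200 = 1.021337
After-tax real rate = 1.021337 − 1 → 213 basis points.

213 basis points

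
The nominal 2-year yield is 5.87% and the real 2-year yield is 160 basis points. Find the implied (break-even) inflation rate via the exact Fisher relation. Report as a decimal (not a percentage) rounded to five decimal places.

(1 + π) = (1 + i)/(1 + r) = 1.05870 / 1.01600 = 1.042028
Break-even inflation = 1.042028 − 1 → 0.04203.

0.04203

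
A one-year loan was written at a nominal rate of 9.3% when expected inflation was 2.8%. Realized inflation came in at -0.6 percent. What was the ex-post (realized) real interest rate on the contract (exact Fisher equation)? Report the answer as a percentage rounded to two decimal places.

9.96%

Ex-post: (1 + 0.0930)/(1 − 0.0060) − 1 = 9.9598%
So the realized real rate is 9.96%.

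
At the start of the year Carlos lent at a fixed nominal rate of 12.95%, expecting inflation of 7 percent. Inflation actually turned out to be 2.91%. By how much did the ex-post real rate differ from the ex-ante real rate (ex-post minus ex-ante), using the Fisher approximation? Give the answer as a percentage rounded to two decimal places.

4.09%

Ex-ante: 12.95% − 7% = 5.950%
Ex-post: 12.95% − 2.91% = 10.040%
Difference (ex-post − ex-ante) = 4.0900% → 4.09%.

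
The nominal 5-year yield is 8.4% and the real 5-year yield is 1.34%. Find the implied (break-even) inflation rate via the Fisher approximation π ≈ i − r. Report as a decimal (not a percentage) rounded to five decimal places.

π ≈ i − r = 8.4% − 1.34% → 0.07060.

0.07060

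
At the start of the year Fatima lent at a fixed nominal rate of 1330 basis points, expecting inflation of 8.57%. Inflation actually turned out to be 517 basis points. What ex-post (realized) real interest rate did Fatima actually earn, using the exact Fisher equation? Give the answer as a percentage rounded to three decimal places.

7.730%

Ex-post: (1 + 0.1330)/(1 + 0.0517) − 1 = 7.7303%
So the realized real rate is 7.730%.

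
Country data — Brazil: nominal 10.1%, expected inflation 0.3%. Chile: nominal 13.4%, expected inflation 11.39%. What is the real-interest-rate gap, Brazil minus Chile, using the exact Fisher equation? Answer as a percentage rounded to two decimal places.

7.97%

Brazil: (1 + 0.1010)/(1 + 0.0030) − 1 = 9.7707%
Chile: (1 + 0.1340)/(1 + 0.1139) − 1 = 1.8045%
Differential = 9.7707% − 1.8045% = 7.9662% → 7.97%.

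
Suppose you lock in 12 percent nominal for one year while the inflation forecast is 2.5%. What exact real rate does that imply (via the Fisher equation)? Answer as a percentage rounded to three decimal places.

By the Fisher equation, 1 + r = (1 + i)/(1 + π).
1 + r = 1.12000 / 1.02500 = 1.092683
r = 1.092683 − 1 = 9.2683%, i.e. 9.268%.

9.268%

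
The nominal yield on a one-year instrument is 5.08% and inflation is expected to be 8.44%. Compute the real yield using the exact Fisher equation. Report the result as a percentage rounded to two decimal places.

-3.10%

By the Fisher equation, 1 + r = (1 + i)/(1 + π).
1 + r = 1.05080 / 1.08440 = 0.969015
r = 0.969015 − 1 = -3.0985%, i.e. -3.10%.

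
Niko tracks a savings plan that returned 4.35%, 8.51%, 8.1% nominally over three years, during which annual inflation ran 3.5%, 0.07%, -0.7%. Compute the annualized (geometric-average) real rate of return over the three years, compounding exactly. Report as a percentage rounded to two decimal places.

5.97%

Compound the nominal returns: 1.0435 × 1.0851 × 1.0810 = 1.22401830.
Compound inflation: 1.0350 × 1.0007 × 0.9930 = 1.02847443.
Deflate: 1.22401830 / 1.02847443 = 1.19013003.
Annualized real rate = 1.19013003^(1/3) − 1 = 5.9737% → 5.97%.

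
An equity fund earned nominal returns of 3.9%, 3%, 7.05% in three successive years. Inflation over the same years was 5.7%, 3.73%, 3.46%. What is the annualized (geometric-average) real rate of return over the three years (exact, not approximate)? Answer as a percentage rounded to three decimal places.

Compound the nominal returns: 1.0390 × 1.0300 × 1.0705 = 1.14561699.
Compound inflation: 1.0570 × 1.0373 × 1.0346 = 1.13436244.
Deflate: 1.14561699 / 1.13436244 = 1.00992147.
Annualized real rate = 1.00992147^(1/3) − 1 = 0.3296% → 0.330%.

0.330%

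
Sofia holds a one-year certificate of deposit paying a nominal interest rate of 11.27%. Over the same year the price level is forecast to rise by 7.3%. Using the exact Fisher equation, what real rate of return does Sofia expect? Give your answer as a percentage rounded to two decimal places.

3.70%

1 + r = 1.11270 / 1.07300 = 1.036999
r = 1.036999 − 1 = 3.6999%, i.e. 3.70%.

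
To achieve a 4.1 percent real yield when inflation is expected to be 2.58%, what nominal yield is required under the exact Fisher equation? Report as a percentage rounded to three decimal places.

6.786%

(1 + i) = (1 + r)(1 + π) = 1.04100 × 1.02580 = 1.0678578
i = 1.0678578 − 1, so the required nominal rate is 6.786%.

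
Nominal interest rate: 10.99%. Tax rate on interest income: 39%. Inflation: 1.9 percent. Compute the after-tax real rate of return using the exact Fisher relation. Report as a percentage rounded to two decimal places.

4.71%

After-tax nominal return = 10.99% × (1 − 0.39) = 6.7039%.
1 + r = 1.067039 / 1.01900 = 1.047143
After-tax real rate = 1.047143 − 1 → 4.71%.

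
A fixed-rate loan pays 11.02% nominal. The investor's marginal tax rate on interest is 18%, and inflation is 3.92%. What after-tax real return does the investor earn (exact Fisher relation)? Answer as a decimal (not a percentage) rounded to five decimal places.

0.04923

After-tax nominal return = 11.02% × (1 − 0.18) = 9.0364%.
1 + r = 1.090364 / 1.03920 = 1.049234
After-tax real rate = 1.049234 − 1 → 0.04923.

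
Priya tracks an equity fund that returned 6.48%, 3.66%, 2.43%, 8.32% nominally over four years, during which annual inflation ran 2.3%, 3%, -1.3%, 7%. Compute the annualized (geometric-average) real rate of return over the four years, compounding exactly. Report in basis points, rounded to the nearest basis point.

Compound the nominal returns: 1.0648 × 1.0366 × 1.0243 × 1.0832 = 1.22465870.
Compound inflation: 1.0230 × 1.0300 × 0.9870 × 1.0700 = 1.11279147.
Deflate: 1.22465870 / 1.11279147 = 1.10052847.
Annualized real rate = 1.10052847^(1/4) − 1 = 2.4237% → 242 basis points.

242 basis points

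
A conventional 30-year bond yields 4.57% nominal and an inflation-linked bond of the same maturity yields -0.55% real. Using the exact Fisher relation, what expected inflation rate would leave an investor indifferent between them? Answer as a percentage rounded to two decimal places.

5.15%

(1 + π) = (1 + i)/(1 + r) = 1.04570 / 0.99450 = 1.051483
Break-even inflation = 1.051483 − 1 → 5.15%.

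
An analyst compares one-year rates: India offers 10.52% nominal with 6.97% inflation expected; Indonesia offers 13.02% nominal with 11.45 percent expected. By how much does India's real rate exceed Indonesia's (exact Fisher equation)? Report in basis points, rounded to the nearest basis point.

India: (1 + 0.1052)/(1 + 0.0697) − 1 = 3.3187%
Indonesia: (1 + 0.1302)/(1 + 0.1145) − 1 = 1.4087%
Differential = 3.3187% − 1.4087% = 1.9100% → 191 basis points.

191 basis points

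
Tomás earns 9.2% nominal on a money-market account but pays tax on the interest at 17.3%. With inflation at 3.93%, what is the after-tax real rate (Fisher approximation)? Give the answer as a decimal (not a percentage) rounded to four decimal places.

After-tax nominal return = 9.2% × (1 − 0.173) = 7.6084%.
r ≈ 7.6084% − 3.93% → 0.0368.

0.0368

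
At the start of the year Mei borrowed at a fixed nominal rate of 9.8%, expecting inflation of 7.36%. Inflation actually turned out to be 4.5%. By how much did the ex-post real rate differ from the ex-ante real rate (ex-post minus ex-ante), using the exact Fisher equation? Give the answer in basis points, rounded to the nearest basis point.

Ex-ante: (1 + 0.0980)/(1 + 0.0736) − 1 = 2.2727%
Ex-post: (1 + 0.0980)/(1 + 0.0450) − 1 = 5.0718%
Difference (ex-post − ex-ante) = 2.7990% → 280 basis points.

280 basis points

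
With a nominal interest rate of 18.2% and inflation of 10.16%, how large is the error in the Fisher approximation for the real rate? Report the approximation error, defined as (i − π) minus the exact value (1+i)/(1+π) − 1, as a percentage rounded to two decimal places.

0.74%

Approximate: r ≈ 18.200% − 10.160% = 8.0400%
Exact: (1 + 0.1820)/(1 + 0.1016) − 1 = 7.2985%
Error = 8.0400% − 7.2985% = 0.7415% → 0.74%.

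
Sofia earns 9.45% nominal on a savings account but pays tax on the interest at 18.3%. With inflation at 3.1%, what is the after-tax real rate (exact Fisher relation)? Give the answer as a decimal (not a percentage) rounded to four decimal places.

After-tax nominal return = 9.45% × (1 − 0.183) = 7.72065%.
1 + r = 1.0772065 / 1.03100 = 1.044817
After-tax real rate = 1.044817 − 1 → 0.0448.

0.0448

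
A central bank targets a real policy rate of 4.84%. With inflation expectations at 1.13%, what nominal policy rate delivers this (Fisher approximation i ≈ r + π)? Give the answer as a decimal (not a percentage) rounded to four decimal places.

i ≈ r + π = 4.84% + 1.13% = 0.0597.

0.0597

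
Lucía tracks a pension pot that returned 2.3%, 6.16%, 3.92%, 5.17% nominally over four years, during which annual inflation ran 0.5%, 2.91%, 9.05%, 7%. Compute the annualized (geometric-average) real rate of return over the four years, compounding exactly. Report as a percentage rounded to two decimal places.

-0.41%

Compound the nominal returns: 1.0230 × 1.0616 × 1.0392 × 1.0517 = 1.18693669.
Compound inflation: 1.0050 × 1.0291 × 1.0905 × 1.0700 = 1.20679385.
Deflate: 1.18693669 / 1.20679385 = 0.98354553.
Annualized real rate = 0.98354553^(1/4) − 1 = -0.4139% → -0.41%.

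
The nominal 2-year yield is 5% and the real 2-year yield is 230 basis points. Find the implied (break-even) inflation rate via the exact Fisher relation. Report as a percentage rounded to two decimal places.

(1 + π) = (1 + i)/(1 + r) = 1.05000 / 1.02300 = 1.026393
Break-even inflation = 1.026393 − 1 → 2.64%.

2.64%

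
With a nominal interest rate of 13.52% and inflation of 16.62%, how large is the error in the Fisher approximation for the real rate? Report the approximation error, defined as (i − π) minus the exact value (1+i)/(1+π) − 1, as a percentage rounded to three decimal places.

-0.442%

Approximate: r ≈ 13.520% − 16.620% = -3.1000%
Exact: (1 + 0.1352)/(1 + 0.1662) − 1 = -2.6582%
Error = -3.1000% − (-2.6582%) = -0.4418% → -0.442%.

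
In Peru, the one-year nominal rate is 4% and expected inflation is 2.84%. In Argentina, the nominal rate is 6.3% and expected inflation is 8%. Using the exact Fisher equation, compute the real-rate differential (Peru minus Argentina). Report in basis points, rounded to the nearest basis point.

Peru: (1 + 0.0400)/(1 + 0.0284) − 1 = 1.1280%
Argentina: (1 + 0.0630)/(1 + 0.0800) − 1 = -1.5741%
Differential = 1.1280% − (-1.5741%) = 2.7020% → 270 basis points.

270 basis points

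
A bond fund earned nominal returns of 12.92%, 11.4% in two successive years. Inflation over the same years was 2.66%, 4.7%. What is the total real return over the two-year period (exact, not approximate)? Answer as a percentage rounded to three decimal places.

Compound the nominal returns: 1.1292 × 1.1140 = 1.257929.
Compound inflation: 1.0266 × 1.0470 = 1.074850.
Deflate: 1.257929 / 1.074850 = 1.170329.
Total real return = 1.170329 − 1 → 17.033%.

17.033%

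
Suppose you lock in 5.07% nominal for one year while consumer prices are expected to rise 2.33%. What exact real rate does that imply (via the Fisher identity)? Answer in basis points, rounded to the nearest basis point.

By the Fisher identity, 1 + r = (1 + i)/(1 + π).
1 + r = 1.05070 / 1.02330 = 1.026776
r = 1.026776 − 1 = 2.6776%, i.e. 268 basis points.

268 basis points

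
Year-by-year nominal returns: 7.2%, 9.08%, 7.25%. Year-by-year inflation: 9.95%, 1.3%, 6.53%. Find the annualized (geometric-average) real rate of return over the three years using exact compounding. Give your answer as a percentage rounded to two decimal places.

1.86%

Compound the nominal returns: 1.0720 × 1.0908 × 1.0725 = 1.25411458.
Compound inflation: 1.0995 × 1.0130 × 1.0653 = 1.18652422.
Deflate: 1.25411458 / 1.18652422 = 1.05696501.
Annualized real rate = 1.05696501^(1/3) − 1 = 1.8639% → 1.86%.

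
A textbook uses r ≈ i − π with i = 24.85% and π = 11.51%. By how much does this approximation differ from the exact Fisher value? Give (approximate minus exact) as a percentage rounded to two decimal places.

1.38%

Approximate: r ≈ 24.850% − 11.510% = 13.3400%
Exact: (1 + 0.2485)/(1 + 0.1151) − 1 = 11.9631%
Error = 13.3400% − 11.9631% = 1.3769% → 1.38%.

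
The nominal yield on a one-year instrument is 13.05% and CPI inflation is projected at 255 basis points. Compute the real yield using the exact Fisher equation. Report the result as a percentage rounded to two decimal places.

1 + r = 1.13050 / 1.02550 = 1.102389
r = 1.102389 − 1 = 10.2389%, i.e. 10.24%.

10.24%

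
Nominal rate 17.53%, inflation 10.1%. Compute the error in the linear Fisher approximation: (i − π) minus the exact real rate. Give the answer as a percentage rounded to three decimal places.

Approximate: r ≈ 17.530% − 10.100% = 7.4300%
Exact: (1 + 0.1753)/(1 + 0.1010) − 1 = 6.7484%
Error = 7.4300% − 6.7484% = 0.6816% → 0.682%.

0.682%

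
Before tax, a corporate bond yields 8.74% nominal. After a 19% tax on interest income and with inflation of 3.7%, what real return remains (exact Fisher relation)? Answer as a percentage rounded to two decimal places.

After-tax nominal return = 8.74% × (1 − 0.19) = 7.0794%.
1 + r = 1.070794 / 1.03700 = 1.032588
After-tax real rate = 1.032588 − 1 → 3.26%.

3.26%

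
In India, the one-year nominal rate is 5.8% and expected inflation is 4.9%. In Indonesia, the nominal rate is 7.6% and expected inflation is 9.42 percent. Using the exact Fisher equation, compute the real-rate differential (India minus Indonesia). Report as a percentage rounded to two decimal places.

India: (1 + 0.0580)/(1 + 0.0490) − 1 = 0.8580%
Indonesia: (1 + 0.0760)/(1 + 0.0942) − 1 = -1.6633%
Differential = 0.8580% − (-1.6633%) = 2.5213% → 2.52%.

2.52%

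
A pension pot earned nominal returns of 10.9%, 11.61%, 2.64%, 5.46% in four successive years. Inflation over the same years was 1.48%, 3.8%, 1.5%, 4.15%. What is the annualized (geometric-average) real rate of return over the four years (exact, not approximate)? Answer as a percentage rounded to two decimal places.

4.73%

Compound the nominal returns: 1.1090 × 1.1161 × 1.0264 × 1.0546 = 1.33979720.
Compound inflation: 1.0148 × 1.0380 × 1.0150 × 1.0415 = 1.11353309.
Deflate: 1.33979720 / 1.11353309 = 1.20319477.
Annualized real rate = 1.20319477^(1/4) − 1 = 4.7331% → 4.73%.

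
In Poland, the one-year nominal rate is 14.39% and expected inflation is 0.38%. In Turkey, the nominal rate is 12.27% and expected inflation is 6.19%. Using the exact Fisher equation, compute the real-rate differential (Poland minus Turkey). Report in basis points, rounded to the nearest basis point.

Poland: (1 + 0.1439)/(1 + 0.0038) − 1 = 13.9570%
Turkey: (1 + 0.1227)/(1 + 0.0619) − 1 = 5.7256%
Differential = 13.9570% − 5.7256% = 8.2314% → 823 basis points.

823 basis points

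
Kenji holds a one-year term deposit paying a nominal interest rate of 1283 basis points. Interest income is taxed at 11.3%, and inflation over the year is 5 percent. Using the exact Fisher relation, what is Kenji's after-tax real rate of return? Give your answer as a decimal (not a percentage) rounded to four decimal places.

0.0608

After-tax nominal return = 12.83% × (1 − 0.113) = 11.38021%.
1 + r = 1.1138021 / 1.05000 = 1.060764
After-tax real rate = 1.060764 − 1 → 0.0608.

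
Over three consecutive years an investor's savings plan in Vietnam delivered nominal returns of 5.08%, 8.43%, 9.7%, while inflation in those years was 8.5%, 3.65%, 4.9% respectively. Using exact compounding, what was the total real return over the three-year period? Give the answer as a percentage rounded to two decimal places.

Nominal growth factor = 1.0508 × 1.0843 × 1.0970 = 1.249903
Price-level growth factor = 1.0850 × 1.0365 × 1.0490 = 1.179708
Real growth factor = 1.249903 / 1.179708 = 1.059502
Total real return = 1.059502 − 1 → 5.95%.

5.95%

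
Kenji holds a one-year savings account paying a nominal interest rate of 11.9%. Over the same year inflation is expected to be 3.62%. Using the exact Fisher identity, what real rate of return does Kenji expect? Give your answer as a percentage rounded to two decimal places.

1 + r = 1.11900 / 1.03620 = 1.079907
r = 1.079907 − 1 = 7.9907%, i.e. 7.99%.

7.99%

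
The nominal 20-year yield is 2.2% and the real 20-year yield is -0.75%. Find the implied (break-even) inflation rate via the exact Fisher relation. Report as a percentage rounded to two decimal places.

2.97%

(1 + π) = (1 + i)/(1 + r) = 1.02200 / 0.99250 = 1.029723
Break-even inflation = 1.029723 − 1 → 2.97%.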